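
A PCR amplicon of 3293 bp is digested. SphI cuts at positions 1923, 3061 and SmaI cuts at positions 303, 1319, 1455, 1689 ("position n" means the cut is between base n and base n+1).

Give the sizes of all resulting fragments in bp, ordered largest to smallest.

Combined cut positions (sorted): 303, 1319, 1455, 1689, 1923, 3061.
Linear molecule, 6 cuts → 7 fragments:
  303 − 0 = 303 bp
  1319 − 303 = 1016 bp
  1455 − 1319 = 136 bp
  1689 − 1455 = 234 bp
  1923 − 1689 = 234 bp
  3061 − 1923 = 1138 bp
  3293 − 3061 = 232 bp
Sorted largest to smallest: 1138, 1016, 303, 234, 234, 232, 136 bp.

1138, 1016, 303, 234, 234, 232, 136 bp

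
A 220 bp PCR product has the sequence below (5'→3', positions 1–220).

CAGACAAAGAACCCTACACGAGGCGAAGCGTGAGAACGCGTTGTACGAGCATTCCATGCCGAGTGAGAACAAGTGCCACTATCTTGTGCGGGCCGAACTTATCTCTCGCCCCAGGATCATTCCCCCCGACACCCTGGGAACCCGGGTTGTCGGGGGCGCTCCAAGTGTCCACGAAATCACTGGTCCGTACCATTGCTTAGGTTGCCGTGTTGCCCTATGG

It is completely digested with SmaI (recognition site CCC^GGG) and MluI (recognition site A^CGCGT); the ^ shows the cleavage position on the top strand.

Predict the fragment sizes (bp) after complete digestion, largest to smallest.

107, 77, 36 bp

The SmaI site (CCCGGG) starts at position 141.
SmaI cuts after base 3 of each site, so after position 143.
The MluI site (ACGCGT) starts at position 36.
MluI cuts after the first base of each site, so after position 36.
Combined cut positions: 36, 143.
Linear molecule, 2 cuts → 3 fragments:
  1–36 → 36 bp
  37–143 → 107 bp
  144–220 → 77 bp
Sorted largest to smallest: 107, 77, 36 bp.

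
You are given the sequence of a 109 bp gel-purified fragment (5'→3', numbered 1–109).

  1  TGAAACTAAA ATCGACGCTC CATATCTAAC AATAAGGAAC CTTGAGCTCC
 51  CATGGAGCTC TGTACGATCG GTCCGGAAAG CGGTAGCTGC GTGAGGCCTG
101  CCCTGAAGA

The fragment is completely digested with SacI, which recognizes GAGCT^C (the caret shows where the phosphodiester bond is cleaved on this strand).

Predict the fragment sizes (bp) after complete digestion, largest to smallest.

SacI sites (GAGCTC) start at positions 44, 55.
SacI cuts after base 5 of each site (before the last base), so after positions 48, 59.
Linear molecule, 2 cuts → 3 fragments:
  1–48 → 48 bp
  49–59 → 11 bp
  60–109 → 50 bp
Sorted largest to smallest: 50, 48, 11 bp.

50, 48, 11 bp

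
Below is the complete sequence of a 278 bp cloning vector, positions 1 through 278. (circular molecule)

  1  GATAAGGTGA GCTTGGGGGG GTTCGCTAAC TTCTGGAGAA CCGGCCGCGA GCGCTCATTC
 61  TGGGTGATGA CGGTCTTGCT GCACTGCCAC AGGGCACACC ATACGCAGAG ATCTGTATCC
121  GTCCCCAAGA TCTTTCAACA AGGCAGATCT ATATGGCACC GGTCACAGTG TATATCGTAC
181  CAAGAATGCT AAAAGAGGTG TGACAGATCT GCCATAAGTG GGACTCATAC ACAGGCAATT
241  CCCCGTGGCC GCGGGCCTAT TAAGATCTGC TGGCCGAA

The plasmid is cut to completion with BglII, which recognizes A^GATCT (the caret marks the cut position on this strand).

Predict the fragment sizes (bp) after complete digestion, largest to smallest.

BglII sites (AGATCT) start at positions 109, 128, 145, 205, 263.
BglII cuts after the first base of each site, so after positions 109, 128, 145, 205, 263.
Circular molecule, 5 cuts → 5 fragments:
  110–128 → 19 bp
  129–145 → 17 bp
  146–205 → 60 bp
  206–263 → 58 bp
  264–278 then 1–109 → 15 + 109 = 124 bp
Sorted largest to smallest: 124, 60, 58, 19, 17 bp.

124, 60, 58, 19, 17 bp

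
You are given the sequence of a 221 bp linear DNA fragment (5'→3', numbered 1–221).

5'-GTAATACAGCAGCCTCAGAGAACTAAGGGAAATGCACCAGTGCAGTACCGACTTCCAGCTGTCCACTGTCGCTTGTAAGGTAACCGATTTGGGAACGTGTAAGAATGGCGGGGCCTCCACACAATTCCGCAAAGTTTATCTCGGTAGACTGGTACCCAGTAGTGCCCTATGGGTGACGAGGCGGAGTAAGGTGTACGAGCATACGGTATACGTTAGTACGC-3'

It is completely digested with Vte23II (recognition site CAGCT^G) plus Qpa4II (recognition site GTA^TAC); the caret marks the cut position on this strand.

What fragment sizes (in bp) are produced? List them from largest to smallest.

148, 60, 13 bp

The Vte23II site (CAGCTG) starts at position 56.
Vte23II cuts after base 5 of each site (before the last base), so after position 60.
The Qpa4II site (GTATAC) starts at position 206.
Qpa4II cuts after base 3 of each site, so after position 208.
Combined cut positions: 60, 208.
Linear molecule, 2 cuts → 3 fragments:
  1–60 → 60 bp
  61–208 → 148 bp
  209–221 → 13 bp
Sorted largest to smallest: 148, 60, 13 bp.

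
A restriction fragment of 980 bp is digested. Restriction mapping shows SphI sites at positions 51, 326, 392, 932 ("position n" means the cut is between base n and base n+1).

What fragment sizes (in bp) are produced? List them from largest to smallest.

540, 275, 66, 51, 48 bp

Linear molecule, 4 cuts → 5 fragments:
  51 − 0 = 51 bp
  326 − 51 = 275 bp
  392 − 326 = 66 bp
  932 − 392 = 540 bp
  980 − 932 = 48 bp
Sorted largest to smallest: 540, 275, 66, 51, 48 bp.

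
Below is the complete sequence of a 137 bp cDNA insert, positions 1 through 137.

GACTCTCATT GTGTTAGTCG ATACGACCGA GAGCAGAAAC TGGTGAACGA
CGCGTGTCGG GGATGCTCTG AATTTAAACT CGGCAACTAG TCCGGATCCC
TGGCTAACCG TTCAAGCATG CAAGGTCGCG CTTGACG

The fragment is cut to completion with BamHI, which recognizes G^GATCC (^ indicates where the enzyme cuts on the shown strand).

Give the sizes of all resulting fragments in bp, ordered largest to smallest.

94, 43 bp

The BamHI site (GGATCC) starts at position 94.
BamHI cuts after the first base of each site, so after position 94.
Linear molecule, 1 cut → 2 fragments:
  1–94 → 94 bp
  95–137 → 43 bp
Sorted largest to smallest: 94, 43 bp.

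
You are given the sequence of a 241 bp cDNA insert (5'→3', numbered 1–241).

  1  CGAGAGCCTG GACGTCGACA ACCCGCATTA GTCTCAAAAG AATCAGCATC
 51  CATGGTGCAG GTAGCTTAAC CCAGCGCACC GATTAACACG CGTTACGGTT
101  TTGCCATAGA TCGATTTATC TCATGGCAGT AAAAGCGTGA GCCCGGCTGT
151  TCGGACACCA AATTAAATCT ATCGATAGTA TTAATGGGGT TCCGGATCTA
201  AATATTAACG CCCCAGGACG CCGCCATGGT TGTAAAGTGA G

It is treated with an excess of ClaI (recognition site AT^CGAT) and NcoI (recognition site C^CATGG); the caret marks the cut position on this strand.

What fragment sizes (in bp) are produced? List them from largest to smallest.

61, 61, 52, 50, 17 bp

ClaI sites (ATCGAT) start at positions 110, 171.
ClaI cuts after base 2 of each site, so after positions 111, 172.
NcoI sites (CCATGG) start at positions 50, 224.
NcoI cuts after the first base of each site, so after positions 50, 224.
Combined cut positions: 50, 111, 172, 224.
Linear molecule, 4 cuts → 5 fragments:
  1–50 → 50 bp
  51–111 → 61 bp
  112–172 → 61 bp
  173–224 → 52 bp
  225–241 → 17 bp
Sorted largest to smallest: 61, 61, 52, 50, 17 bp.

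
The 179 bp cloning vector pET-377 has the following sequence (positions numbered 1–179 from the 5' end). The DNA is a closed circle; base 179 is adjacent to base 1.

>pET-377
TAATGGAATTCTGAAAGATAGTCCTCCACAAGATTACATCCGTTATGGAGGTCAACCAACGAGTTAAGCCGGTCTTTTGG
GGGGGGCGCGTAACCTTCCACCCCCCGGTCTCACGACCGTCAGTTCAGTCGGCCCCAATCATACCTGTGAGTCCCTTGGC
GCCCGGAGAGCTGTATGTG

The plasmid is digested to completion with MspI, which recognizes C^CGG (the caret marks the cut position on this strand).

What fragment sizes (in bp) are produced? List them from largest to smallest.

85, 58, 36 bp

MspI sites (CCGG) start at positions 69, 105, 163.
MspI cuts after the first base of each site, so after positions 69, 105, 163.
Circular molecule, 3 cuts → 3 fragments:
  70–105 → 36 bp
  106–163 → 58 bp
  164–179 then 1–69 → 16 + 69 = 85 bp
Sorted largest to smallest: 85, 58, 36 bp.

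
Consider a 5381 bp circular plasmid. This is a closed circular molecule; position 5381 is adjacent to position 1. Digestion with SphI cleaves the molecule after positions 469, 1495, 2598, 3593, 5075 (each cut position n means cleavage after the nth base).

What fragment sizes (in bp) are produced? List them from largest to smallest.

1482, 1103, 1026, 995, 775 bp

Circular molecule, 5 cuts → 5 fragments:
  1495 − 469 = 1026 bp
  2598 − 1495 = 1103 bp
  3593 − 2598 = 995 bp
  5075 − 3593 = 1482 bp
  wrap: 5381 − 5075 + 469 = 775 bp
Sorted largest to smallest: 1482, 1103, 1026, 995, 775 bp.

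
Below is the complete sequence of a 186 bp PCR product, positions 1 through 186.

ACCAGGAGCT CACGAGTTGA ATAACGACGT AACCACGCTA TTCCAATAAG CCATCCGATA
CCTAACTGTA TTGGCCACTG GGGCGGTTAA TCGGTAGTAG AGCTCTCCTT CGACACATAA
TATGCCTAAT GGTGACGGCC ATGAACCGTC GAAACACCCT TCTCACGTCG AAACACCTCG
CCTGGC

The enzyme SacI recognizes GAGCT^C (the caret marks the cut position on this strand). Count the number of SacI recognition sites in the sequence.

GAGCTC occurs starting at positions 6, 100.
SacI cuts at 2 sites.

2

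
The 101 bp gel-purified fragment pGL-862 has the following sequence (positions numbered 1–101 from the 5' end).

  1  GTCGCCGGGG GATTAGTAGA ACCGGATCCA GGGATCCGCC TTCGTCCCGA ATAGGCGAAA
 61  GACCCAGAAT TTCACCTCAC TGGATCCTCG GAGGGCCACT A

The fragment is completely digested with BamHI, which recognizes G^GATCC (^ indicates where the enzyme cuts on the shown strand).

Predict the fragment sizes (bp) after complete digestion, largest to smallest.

50, 24, 19, 8 bp

BamHI sites (GGATCC) start at positions 24, 32, 82.
BamHI cuts after the first base of each site, so after positions 24, 32, 82.
Linear molecule, 3 cuts → 4 fragments:
  1–24 → 24 bp
  25–32 → 8 bp
  33–82 → 50 bp
  83–101 → 19 bp
Sorted largest to smallest: 50, 24, 19, 8 bp.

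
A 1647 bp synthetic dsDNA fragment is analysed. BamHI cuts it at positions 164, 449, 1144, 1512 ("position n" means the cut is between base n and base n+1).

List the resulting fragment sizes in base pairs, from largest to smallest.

695, 368, 285, 164, 135 bp

Linear molecule, 4 cuts → 5 fragments:
  164 − 0 = 164 bp
  449 − 164 = 285 bp
  1144 − 449 = 695 bp
  1512 − 1144 = 368 bp
  1647 − 1512 = 135 bp
Sorted largest to smallest: 695, 368, 285, 164, 135 bp.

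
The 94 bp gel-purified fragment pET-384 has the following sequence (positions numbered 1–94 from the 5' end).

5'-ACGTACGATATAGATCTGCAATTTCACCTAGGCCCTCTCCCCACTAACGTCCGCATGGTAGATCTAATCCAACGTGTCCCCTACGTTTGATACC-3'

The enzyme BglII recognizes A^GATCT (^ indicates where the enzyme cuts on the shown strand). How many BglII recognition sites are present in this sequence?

2

AGATCT occurs starting at positions 12, 60.
BglII cuts at 2 sites.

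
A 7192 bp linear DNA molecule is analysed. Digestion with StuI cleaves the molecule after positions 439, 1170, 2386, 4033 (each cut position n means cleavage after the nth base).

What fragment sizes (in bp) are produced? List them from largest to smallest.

Linear molecule, 4 cuts → 5 fragments:
  439 − 0 = 439 bp
  1170 − 439 = 731 bp
  2386 − 1170 = 1216 bp
  4033 − 2386 = 1647 bp
  7192 − 4033 = 3159 bp
Sorted largest to smallest: 3159, 1647, 1216, 731, 439 bp.

3159, 1647, 1216, 731, 439 bp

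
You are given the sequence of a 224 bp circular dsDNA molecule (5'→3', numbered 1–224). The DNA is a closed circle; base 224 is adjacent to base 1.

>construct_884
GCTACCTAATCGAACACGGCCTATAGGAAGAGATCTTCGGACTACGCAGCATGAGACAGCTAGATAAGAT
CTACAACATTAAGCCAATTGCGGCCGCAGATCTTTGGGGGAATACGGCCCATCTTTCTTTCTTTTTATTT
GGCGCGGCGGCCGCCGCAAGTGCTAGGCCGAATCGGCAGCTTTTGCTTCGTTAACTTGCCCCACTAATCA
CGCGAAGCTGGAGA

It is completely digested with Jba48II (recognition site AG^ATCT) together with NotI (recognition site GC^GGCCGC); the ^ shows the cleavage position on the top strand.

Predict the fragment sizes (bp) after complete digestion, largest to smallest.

Jba48II sites (AGATCT) start at positions 31, 67, 98.
Jba48II cuts after base 2 of each site, so after positions 32, 68, 99.
NotI sites (GCGGCCGC) start at positions 90, 147.
NotI cuts after base 2 of each site, so after positions 91, 148.
Combined cut positions: 32, 68, 91, 99, 148.
Circular molecule, 5 cuts → 5 fragments:
  33–68 → 36 bp
  69–91 → 23 bp
  92–99 → 8 bp
  100–148 → 49 bp
  149–224 then 1–32 → 76 + 32 = 108 bp
Sorted largest to smallest: 108, 49, 36, 23, 8 bp.

108, 49, 36, 23, 8 bp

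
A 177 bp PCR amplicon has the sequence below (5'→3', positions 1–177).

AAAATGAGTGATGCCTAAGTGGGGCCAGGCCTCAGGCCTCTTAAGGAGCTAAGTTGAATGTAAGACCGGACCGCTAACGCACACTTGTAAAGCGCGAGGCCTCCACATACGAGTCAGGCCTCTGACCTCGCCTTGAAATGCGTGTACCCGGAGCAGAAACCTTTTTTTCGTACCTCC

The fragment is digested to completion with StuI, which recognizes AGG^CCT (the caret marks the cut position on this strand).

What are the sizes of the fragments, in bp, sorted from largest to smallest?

StuI sites (AGGCCT) start at positions 27, 34, 97, 116.
StuI cuts after base 3 of each site, so after positions 29, 36, 99, 118.
Linear molecule, 4 cuts → 5 fragments:
  1–29 → 29 bp
  30–36 → 7 bp
  37–99 → 63 bp
  100–118 → 19 bp
  119–177 → 59 bp
Sorted largest to smallest: 63, 59, 29, 19, 7 bp.

63, 59, 29, 19, 7 bp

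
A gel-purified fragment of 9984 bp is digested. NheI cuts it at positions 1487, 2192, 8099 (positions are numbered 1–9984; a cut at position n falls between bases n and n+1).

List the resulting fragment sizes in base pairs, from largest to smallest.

5907, 1885, 1487, 705 bp

Linear molecule, 3 cuts → 4 fragments:
  1487 − 0 = 1487 bp
  2192 − 1487 = 705 bp
  8099 − 2192 = 5907 bp
  9984 − 8099 = 1885 bp
Sorted largest to smallest: 5907, 1885, 1487, 705 bp.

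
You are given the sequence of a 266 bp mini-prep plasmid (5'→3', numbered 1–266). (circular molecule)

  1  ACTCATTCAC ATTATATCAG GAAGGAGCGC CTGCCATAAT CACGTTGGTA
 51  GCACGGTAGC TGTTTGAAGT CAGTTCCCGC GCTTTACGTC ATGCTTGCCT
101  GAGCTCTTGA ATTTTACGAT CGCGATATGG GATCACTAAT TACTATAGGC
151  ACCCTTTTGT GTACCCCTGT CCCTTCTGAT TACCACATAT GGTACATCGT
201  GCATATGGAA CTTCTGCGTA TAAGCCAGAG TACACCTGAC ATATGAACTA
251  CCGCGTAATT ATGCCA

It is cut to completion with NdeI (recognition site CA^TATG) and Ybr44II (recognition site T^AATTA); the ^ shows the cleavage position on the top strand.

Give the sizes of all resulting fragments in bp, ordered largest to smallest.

NdeI sites (CATATG) start at positions 186, 202, 240.
NdeI cuts after base 2 of each site, so after positions 187, 203, 241.
Ybr44II sites (TAATTA) start at positions 137, 256.
Ybr44II cuts after the first base of each site, so after positions 137, 256.
Combined cut positions: 137, 187, 203, 241, 256.
Circular molecule, 5 cuts → 5 fragments:
  138–187 → 50 bp
  188–203 → 16 bp
  204–241 → 38 bp
  242–256 → 15 bp
  257–266 then 1–137 → 10 + 137 = 147 bp
Sorted largest to smallest: 147, 50, 38, 16, 15 bp.

147, 50, 38, 16, 15 bp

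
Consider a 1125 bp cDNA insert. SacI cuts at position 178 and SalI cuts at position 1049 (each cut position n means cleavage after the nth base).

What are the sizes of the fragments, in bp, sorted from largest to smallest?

871, 178, 76 bp

Combined cut positions (sorted): 178, 1049.
Linear molecule, 2 cuts → 3 fragments:
  178 − 0 = 178 bp
  1049 − 178 = 871 bp
  1125 − 1049 = 76 bp
Sorted largest to smallest: 871, 178, 76 bp.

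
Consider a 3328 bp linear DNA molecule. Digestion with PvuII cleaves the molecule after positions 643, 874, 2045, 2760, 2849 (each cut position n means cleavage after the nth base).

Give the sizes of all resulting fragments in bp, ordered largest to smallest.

1171, 715, 643, 479, 231, 89 bp

Linear molecule, 5 cuts → 6 fragments:
  643 − 0 = 643 bp
  874 − 643 = 231 bp
  2045 − 874 = 1171 bp
  2760 − 2045 = 715 bp
  2849 − 2760 = 89 bp
  3328 − 2849 = 479 bp
Sorted largest to smallest: 1171, 715, 643, 479, 231, 89 bp.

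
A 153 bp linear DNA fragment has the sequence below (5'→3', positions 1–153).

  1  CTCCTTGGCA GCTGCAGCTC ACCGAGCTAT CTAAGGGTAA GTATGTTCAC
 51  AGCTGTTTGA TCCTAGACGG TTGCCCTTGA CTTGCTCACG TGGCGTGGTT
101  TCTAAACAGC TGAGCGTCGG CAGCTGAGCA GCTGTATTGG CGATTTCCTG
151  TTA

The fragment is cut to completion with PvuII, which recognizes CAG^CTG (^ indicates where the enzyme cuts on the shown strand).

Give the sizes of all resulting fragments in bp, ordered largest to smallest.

57, 41, 22, 14, 11, 8 bp

PvuII sites (CAGCTG) start at positions 9, 50, 107, 121, 129.
PvuII cuts after base 3 of each site, so after positions 11, 52, 109, 123, 131.
Linear molecule, 5 cuts → 6 fragments:
  1–11 → 11 bp
  12–52 → 41 bp
  53–109 → 57 bp
  110–123 → 14 bp
  124–131 → 8 bp
  132–153 → 22 bp
Sorted largest to smallest: 57, 41, 22, 14, 11, 8 bp.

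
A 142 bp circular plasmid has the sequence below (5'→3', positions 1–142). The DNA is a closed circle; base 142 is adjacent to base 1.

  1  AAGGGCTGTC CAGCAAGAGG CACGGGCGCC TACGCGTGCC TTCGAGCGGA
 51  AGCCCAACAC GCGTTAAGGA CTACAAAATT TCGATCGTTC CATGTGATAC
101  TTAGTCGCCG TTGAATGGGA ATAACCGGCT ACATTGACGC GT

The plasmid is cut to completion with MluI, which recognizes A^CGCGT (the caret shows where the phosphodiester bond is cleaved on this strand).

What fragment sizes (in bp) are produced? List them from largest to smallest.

78, 37, 27 bp

MluI sites (ACGCGT) start at positions 32, 59, 137.
MluI cuts after the first base of each site, so after positions 32, 59, 137.
Circular molecule, 3 cuts → 3 fragments:
  33–59 → 27 bp
  60–137 → 78 bp
  138–142 then 1–32 → 5 + 32 = 37 bp
Sorted largest to smallest: 78, 37, 27 bp.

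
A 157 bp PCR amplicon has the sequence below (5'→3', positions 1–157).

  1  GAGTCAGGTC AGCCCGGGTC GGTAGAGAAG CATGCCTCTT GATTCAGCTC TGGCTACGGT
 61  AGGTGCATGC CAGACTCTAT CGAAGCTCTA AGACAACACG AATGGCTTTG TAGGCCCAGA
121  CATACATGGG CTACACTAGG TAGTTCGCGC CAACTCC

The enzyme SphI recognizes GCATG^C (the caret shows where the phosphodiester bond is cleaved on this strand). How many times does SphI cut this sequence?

GCATGC occurs starting at positions 30, 65.
SphI cuts at 2 sites.

2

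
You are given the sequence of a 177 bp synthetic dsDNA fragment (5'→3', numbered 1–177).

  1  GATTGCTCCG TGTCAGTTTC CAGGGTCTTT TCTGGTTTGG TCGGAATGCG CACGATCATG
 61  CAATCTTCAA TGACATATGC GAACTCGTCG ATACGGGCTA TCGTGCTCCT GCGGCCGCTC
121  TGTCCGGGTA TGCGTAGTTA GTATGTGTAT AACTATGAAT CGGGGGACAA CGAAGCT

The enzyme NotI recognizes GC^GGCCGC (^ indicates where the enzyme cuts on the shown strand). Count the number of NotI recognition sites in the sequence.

GCGGCCGC occurs starting at position 111.
NotI cuts at 1 site.

1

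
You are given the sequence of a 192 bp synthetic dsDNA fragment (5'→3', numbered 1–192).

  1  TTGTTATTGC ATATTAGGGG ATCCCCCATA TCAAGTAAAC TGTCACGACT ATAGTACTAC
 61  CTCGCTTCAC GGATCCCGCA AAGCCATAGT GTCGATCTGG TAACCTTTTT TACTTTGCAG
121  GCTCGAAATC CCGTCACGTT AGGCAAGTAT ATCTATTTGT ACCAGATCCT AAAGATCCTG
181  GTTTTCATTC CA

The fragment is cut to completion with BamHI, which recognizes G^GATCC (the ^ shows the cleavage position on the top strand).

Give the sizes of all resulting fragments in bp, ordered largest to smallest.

121, 52, 19 bp

BamHI sites (GGATCC) start at positions 19, 71.
BamHI cuts after the first base of each site, so after positions 19, 71.
Linear molecule, 2 cuts → 3 fragments:
  1–19 → 19 bp
  20–71 → 52 bp
  72–192 → 121 bp
Sorted largest to smallest: 121, 52, 19 bp.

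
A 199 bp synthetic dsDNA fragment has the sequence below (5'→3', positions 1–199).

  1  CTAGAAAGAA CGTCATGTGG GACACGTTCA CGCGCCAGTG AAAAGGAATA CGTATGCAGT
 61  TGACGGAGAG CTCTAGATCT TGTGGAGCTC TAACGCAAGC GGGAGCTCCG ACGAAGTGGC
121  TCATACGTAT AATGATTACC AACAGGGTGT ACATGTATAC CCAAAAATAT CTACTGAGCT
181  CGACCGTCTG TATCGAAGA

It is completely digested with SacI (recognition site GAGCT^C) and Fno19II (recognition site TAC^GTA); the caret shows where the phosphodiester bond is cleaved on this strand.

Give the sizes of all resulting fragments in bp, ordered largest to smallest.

54, 51, 21, 19, 19, 18, 17 bp

SacI sites (GAGCTC) start at positions 68, 85, 103, 176.
SacI cuts after base 5 of each site (before the last base), so after positions 72, 89, 107, 180.
Fno19II sites (TACGTA) start at positions 49, 124.
Fno19II cuts after base 3 of each site, so after positions 51, 126.
Combined cut positions: 51, 72, 89, 107, 126, 180.
Linear molecule, 6 cuts → 7 fragments:
  1–51 → 51 bp
  52–72 → 21 bp
  73–89 → 17 bp
  90–107 → 18 bp
  108–126 → 19 bp
  127–180 → 54 bp
  181–199 → 19 bp
Sorted largest to smallest: 54, 51, 21, 19, 19, 18, 17 bp.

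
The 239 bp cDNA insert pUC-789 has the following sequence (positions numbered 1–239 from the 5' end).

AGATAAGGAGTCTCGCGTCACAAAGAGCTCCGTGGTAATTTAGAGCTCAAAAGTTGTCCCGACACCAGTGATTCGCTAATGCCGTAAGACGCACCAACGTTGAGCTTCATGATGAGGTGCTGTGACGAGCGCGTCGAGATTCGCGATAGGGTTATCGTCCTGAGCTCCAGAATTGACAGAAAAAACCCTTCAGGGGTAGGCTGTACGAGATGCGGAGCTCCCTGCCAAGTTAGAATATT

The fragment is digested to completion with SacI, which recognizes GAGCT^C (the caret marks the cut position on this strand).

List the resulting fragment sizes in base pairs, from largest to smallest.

119, 53, 29, 20, 18 bp

SacI sites (GAGCTC) start at positions 25, 43, 162, 215.
SacI cuts after base 5 of each site (before the last base), so after positions 29, 47, 166, 219.
Linear molecule, 4 cuts → 5 fragments:
  1–29 → 29 bp
  30–47 → 18 bp
  48–166 → 119 bp
  167–219 → 53 bp
  220–239 → 20 bp
Sorted largest to smallest: 119, 53, 29, 20, 18 bp.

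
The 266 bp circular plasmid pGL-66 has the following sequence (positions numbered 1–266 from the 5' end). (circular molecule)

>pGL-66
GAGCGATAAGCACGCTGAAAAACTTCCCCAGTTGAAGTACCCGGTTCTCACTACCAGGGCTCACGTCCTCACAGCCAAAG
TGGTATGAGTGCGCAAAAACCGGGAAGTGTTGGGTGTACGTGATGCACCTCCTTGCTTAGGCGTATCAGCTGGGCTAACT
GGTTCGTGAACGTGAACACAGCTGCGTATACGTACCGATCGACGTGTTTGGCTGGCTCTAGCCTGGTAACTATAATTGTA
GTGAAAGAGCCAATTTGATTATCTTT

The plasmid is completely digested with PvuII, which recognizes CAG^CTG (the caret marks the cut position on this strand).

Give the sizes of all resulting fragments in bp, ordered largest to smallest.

234, 32 bp

PvuII sites (CAGCTG) start at positions 147, 179.
PvuII cuts after base 3 of each site, so after positions 149, 181.
Circular molecule, 2 cuts → 2 fragments:
  150–181 → 32 bp
  182–266 then 1–149 → 85 + 149 = 234 bp
Sorted largest to smallest: 234, 32 bp.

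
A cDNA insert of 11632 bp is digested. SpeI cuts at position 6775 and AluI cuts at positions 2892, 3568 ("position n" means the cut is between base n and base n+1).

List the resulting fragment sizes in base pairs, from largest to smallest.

Combined cut positions (sorted): 2892, 3568, 6775.
Linear molecule, 3 cuts → 4 fragments:
  2892 − 0 = 2892 bp
  3568 − 2892 = 676 bp
  6775 − 3568 = 3207 bp
  11632 − 6775 = 4857 bp
Sorted largest to smallest: 4857, 3207, 2892, 676 bp.

4857, 3207, 2892, 676 bp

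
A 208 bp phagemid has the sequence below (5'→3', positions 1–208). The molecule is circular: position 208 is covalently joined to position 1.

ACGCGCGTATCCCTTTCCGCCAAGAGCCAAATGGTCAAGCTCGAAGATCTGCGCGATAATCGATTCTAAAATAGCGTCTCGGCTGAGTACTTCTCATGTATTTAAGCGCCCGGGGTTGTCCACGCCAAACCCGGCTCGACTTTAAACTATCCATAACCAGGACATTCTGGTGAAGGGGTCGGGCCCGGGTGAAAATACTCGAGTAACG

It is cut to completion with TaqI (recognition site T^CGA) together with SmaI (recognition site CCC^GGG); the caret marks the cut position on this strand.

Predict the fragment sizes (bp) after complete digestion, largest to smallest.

51, 50, 50, 25, 19, 13 bp

TaqI sites (TCGA) start at positions 41, 60, 136, 199.
TaqI cuts after the first base of each site, so after positions 41, 60, 136, 199.
SmaI sites (CCCGGG) start at positions 109, 184.
SmaI cuts after base 3 of each site, so after positions 111, 186.
Combined cut positions: 41, 60, 111, 136, 186, 199.
Circular molecule, 6 cuts → 6 fragments:
  42–60 → 19 bp
  61–111 → 51 bp
  112–136 → 25 bp
  137–186 → 50 bp
  187–199 → 13 bp
  200–208 then 1–41 → 9 + 41 = 50 bp
Sorted largest to smallest: 51, 50, 50, 25, 19, 13 bp.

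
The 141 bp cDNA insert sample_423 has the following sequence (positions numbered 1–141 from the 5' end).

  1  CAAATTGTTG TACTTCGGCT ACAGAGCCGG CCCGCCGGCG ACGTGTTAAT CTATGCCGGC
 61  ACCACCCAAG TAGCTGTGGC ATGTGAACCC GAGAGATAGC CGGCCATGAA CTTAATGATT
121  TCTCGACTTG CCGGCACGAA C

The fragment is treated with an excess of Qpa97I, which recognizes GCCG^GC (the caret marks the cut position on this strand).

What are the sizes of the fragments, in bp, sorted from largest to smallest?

Qpa97I sites (GCCGGC) start at positions 26, 34, 55, 99, 130.
Qpa97I cuts after base 4 of each site, so after positions 29, 37, 58, 102, 133.
Linear molecule, 5 cuts → 6 fragments:
  1–29 → 29 bp
  30–37 → 8 bp
  38–58 → 21 bp
  59–102 → 44 bp
  103–133 → 31 bp
  134–141 → 8 bp
Sorted largest to smallest: 44, 31, 29, 21, 8, 8 bp.

44, 31, 29, 21, 8, 8 bp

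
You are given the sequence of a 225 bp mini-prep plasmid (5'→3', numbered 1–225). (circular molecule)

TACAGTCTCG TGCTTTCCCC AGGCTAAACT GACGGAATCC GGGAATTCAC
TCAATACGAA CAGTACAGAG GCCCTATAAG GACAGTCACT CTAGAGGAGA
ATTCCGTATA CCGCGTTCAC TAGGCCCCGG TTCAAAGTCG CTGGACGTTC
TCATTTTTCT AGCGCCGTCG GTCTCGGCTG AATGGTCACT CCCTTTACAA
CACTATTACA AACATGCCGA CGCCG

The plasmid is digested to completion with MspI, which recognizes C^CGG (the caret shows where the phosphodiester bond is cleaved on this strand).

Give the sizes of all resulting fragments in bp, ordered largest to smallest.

MspI sites (CCGG) start at positions 39, 127.
MspI cuts after the first base of each site, so after positions 39, 127.
Circular molecule, 2 cuts → 2 fragments:
  40–127 → 88 bp
  128–225 then 1–39 → 98 + 39 = 137 bp
Sorted largest to smallest: 137, 88 bp.

137, 88 bp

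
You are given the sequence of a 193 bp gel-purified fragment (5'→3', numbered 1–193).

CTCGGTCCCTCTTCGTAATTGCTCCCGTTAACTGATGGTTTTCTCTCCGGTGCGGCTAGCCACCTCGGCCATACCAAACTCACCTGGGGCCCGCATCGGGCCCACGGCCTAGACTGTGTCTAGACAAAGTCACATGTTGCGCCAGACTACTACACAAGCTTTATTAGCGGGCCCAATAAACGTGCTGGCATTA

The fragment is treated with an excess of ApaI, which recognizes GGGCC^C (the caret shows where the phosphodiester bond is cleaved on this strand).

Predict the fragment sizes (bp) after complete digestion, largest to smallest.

ApaI sites (GGGCCC) start at positions 87, 98, 169.
ApaI cuts after base 5 of each site (before the last base), so after positions 91, 102, 173.
Linear molecule, 3 cuts → 4 fragments:
  1–91 → 91 bp
  92–102 → 11 bp
  103–173 → 71 bp
  174–193 → 20 bp
Sorted largest to smallest: 91, 71, 20, 11 bp.

91, 71, 20, 11 bp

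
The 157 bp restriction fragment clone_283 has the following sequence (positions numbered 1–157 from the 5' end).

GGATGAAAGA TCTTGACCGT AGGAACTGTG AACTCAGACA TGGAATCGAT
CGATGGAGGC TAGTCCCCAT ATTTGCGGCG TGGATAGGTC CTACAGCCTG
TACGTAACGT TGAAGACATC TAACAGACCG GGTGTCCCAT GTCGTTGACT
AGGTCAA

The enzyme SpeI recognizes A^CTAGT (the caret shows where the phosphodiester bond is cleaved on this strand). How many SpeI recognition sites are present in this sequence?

0

No occurrence of ACTAGT is present in the sequence.
SpeI does not cut: 0 sites.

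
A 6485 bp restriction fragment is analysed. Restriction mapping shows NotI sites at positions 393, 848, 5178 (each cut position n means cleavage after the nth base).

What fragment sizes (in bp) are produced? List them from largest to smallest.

Linear molecule, 3 cuts → 4 fragments:
  393 − 0 = 393 bp
  848 − 393 = 455 bp
  5178 − 848 = 4330 bp
  6485 − 5178 = 1307 bp
Sorted largest to smallest: 4330, 1307, 455, 393 bp.

4330, 1307, 455, 393 bp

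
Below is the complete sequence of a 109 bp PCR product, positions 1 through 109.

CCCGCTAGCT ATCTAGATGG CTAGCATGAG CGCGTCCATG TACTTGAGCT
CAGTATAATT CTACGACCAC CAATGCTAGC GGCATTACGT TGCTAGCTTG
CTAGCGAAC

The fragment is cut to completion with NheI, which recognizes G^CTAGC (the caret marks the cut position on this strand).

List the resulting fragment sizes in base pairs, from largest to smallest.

NheI sites (GCTAGC) start at positions 4, 20, 75, 92, 100.
NheI cuts after the first base of each site, so after positions 4, 20, 75, 92, 100.
Linear molecule, 5 cuts → 6 fragments:
  1–4 → 4 bp
  5–20 → 16 bp
  21–75 → 55 bp
  76–92 → 17 bp
  93–100 → 8 bp
  101–109 → 9 bp
Sorted largest to smallest: 55, 17, 16, 9, 8, 4 bp.

55, 17, 16, 9, 8, 4 bp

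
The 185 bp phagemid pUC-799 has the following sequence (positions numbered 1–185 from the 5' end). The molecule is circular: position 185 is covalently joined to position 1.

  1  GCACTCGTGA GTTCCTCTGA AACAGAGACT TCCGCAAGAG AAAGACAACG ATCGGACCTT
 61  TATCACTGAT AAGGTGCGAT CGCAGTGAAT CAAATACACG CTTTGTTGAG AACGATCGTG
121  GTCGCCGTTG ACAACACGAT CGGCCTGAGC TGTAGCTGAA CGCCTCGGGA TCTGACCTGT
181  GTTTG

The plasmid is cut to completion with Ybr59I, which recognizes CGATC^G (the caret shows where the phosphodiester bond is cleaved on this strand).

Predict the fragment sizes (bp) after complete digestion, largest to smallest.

Ybr59I sites (CGATCG) start at positions 49, 77, 113, 137.
Ybr59I cuts after base 5 of each site (before the last base), so after positions 53, 81, 117, 141.
Circular molecule, 4 cuts → 4 fragments:
  54–81 → 28 bp
  82–117 → 36 bp
  118–141 → 24 bp
  142–185 then 1–53 → 44 + 53 = 97 bp
Sorted largest to smallest: 97, 36, 28, 24 bp.

97, 36, 28, 24 bp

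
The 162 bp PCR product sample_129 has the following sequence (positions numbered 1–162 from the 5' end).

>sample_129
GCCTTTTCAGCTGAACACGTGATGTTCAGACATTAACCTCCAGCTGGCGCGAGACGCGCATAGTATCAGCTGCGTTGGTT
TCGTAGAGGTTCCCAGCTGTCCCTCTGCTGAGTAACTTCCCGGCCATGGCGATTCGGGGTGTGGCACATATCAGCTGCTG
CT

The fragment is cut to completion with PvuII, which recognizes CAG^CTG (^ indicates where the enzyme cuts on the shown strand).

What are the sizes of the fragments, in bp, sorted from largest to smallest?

58, 33, 27, 26, 10, 8 bp

PvuII sites (CAGCTG) start at positions 8, 41, 67, 94, 152.
PvuII cuts after base 3 of each site, so after positions 10, 43, 69, 96, 154.
Linear molecule, 5 cuts → 6 fragments:
  1–10 → 10 bp
  11–43 → 33 bp
  44–69 → 26 bp
  70–96 → 27 bp
  97–154 → 58 bp
  155–162 → 8 bp
Sorted largest to smallest: 58, 33, 27, 26, 10, 8 bp.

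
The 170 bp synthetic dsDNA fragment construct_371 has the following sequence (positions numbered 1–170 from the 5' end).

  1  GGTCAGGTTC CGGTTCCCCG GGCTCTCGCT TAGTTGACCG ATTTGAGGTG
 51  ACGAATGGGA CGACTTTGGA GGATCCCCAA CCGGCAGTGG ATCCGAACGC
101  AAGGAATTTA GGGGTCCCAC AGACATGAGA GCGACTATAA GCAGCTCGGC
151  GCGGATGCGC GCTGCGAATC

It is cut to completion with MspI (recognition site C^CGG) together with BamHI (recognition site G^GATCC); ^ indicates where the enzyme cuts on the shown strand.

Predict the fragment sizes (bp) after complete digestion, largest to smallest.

MspI sites (CCGG) start at positions 10, 18, 81.
MspI cuts after the first base of each site, so after positions 10, 18, 81.
BamHI sites (GGATCC) start at positions 71, 89.
BamHI cuts after the first base of each site, so after positions 71, 89.
Combined cut positions: 10, 18, 71, 81, 89.
Linear molecule, 5 cuts → 6 fragments:
  1–10 → 10 bp
  11–18 → 8 bp
  19–71 → 53 bp
  72–81 → 10 bp
  82–89 → 8 bp
  90–170 → 81 bp
Sorted largest to smallest: 81, 53, 10, 10, 8, 8 bp.

81, 53, 10, 10, 8, 8 bp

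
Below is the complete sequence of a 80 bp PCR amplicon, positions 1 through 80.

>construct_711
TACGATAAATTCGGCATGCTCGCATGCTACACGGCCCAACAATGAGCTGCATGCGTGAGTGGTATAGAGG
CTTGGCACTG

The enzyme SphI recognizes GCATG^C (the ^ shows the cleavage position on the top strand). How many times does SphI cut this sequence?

GCATGC occurs starting at positions 14, 22, 49.
SphI cuts at 3 sites.

3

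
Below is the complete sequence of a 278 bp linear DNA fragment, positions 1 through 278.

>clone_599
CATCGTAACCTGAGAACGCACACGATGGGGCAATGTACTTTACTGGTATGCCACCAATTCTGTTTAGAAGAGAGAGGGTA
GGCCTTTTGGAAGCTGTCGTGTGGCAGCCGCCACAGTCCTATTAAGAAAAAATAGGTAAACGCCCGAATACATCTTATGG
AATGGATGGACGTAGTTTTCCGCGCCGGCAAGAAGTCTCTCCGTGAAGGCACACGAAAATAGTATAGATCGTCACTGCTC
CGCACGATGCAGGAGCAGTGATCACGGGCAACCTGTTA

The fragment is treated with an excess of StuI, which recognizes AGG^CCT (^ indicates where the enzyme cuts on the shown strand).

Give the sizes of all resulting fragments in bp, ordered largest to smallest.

196, 82 bp

The StuI site (AGGCCT) starts at position 80.
StuI cuts after base 3 of each site, so after position 82.
Linear molecule, 1 cut → 2 fragments:
  1–82 → 82 bp
  83–278 → 196 bp
Sorted largest to smallest: 196, 82 bp.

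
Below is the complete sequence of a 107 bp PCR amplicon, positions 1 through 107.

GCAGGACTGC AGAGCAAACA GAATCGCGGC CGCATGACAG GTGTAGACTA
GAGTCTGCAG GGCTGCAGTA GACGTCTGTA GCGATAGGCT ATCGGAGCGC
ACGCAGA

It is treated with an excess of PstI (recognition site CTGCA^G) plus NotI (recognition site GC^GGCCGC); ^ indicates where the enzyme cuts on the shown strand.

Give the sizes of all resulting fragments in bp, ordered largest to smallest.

40, 32, 16, 11, 8 bp

PstI sites (CTGCAG) start at positions 7, 55, 63.
PstI cuts after base 5 of each site (before the last base), so after positions 11, 59, 67.
The NotI site (GCGGCCGC) starts at position 26.
NotI cuts after base 2 of each site, so after position 27.
Combined cut positions: 11, 27, 59, 67.
Linear molecule, 4 cuts → 5 fragments:
  1–11 → 11 bp
  12–27 → 16 bp
  28–59 → 32 bp
  60–67 → 8 bp
  68–107 → 40 bp
Sorted largest to smallest: 40, 32, 16, 11, 8 bp.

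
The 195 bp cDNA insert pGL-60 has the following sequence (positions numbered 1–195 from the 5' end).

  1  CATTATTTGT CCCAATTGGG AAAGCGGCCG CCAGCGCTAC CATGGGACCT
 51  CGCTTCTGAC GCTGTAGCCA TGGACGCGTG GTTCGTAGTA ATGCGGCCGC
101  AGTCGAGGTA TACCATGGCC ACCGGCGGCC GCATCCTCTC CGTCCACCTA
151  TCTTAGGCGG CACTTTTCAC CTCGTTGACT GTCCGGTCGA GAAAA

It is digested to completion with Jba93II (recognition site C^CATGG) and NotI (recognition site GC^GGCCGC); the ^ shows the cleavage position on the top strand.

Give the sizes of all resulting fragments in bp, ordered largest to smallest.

69, 28, 26, 25, 19, 15, 13 bp

Jba93II sites (CCATGG) start at positions 40, 68, 113.
Jba93II cuts after the first base of each site, so after positions 40, 68, 113.
NotI sites (GCGGCCGC) start at positions 24, 93, 125.
NotI cuts after base 2 of each site, so after positions 25, 94, 126.
Combined cut positions: 25, 40, 68, 94, 113, 126.
Linear molecule, 6 cuts → 7 fragments:
  1–25 → 25 bp
  26–40 → 15 bp
  41–68 → 28 bp
  69–94 → 26 bp
  95–113 → 19 bp
  114–126 → 13 bp
  127–195 → 69 bp
Sorted largest to smallest: 69, 28, 26, 25, 19, 15, 13 bp.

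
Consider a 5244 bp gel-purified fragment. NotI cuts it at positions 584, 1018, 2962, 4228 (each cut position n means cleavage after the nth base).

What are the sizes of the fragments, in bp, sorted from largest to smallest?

Linear molecule, 4 cuts → 5 fragments:
  584 − 0 = 584 bp
  1018 − 584 = 434 bp
  2962 − 1018 = 1944 bp
  4228 − 2962 = 1266 bp
  5244 − 4228 = 1016 bp
Sorted largest to smallest: 1944, 1266, 1016, 584, 434 bp.

1944, 1266, 1016, 584, 434 bp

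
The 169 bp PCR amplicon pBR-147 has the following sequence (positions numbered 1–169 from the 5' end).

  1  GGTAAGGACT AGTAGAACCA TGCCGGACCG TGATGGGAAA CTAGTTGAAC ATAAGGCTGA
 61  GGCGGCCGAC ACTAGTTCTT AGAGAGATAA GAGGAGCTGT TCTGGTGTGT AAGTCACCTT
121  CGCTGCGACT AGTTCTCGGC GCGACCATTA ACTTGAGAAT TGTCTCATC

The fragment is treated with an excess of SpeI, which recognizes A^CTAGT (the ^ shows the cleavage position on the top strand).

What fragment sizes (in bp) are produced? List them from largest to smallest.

SpeI sites (ACTAGT) start at positions 8, 40, 71, 128.
SpeI cuts after the first base of each site, so after positions 8, 40, 71, 128.
Linear molecule, 4 cuts → 5 fragments:
  1–8 → 8 bp
  9–40 → 32 bp
  41–71 → 31 bp
  72–128 → 57 bp
  129–169 → 41 bp
Sorted largest to smallest: 57, 41, 32, 31, 8 bp.

57, 41, 32, 31, 8 bp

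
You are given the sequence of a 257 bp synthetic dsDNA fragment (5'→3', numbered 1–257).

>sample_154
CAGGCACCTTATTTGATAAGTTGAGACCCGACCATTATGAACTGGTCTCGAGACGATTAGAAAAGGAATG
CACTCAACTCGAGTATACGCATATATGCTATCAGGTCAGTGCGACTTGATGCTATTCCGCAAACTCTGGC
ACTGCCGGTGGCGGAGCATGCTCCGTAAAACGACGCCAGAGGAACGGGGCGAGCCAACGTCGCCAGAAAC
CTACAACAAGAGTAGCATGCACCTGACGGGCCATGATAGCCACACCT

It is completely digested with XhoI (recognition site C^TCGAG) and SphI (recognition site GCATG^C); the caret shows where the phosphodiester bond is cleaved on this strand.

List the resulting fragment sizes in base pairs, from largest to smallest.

82, 69, 47, 31, 28 bp

XhoI sites (CTCGAG) start at positions 47, 78.
XhoI cuts after the first base of each site, so after positions 47, 78.
SphI sites (GCATGC) start at positions 156, 225.
SphI cuts after base 5 of each site (before the last base), so after positions 160, 229.
Combined cut positions: 47, 78, 160, 229.
Linear molecule, 4 cuts → 5 fragments:
  1–47 → 47 bp
  48–78 → 31 bp
  79–160 → 82 bp
  161–229 → 69 bp
  230–257 → 28 bp
Sorted largest to smallest: 82, 69, 47, 31, 28 bp.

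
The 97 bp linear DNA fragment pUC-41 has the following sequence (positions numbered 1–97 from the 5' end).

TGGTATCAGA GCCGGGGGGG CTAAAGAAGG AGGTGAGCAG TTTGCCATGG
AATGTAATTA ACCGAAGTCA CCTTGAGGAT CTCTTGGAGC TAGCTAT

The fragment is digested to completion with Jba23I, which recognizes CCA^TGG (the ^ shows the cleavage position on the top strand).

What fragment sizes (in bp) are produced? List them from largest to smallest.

The Jba23I site (CCATGG) starts at position 45.
Jba23I cuts after base 3 of each site, so after position 47.
Linear molecule, 1 cut → 2 fragments:
  1–47 → 47 bp
  48–97 → 50 bp
Sorted largest to smallest: 50, 47 bp.

50, 47 bp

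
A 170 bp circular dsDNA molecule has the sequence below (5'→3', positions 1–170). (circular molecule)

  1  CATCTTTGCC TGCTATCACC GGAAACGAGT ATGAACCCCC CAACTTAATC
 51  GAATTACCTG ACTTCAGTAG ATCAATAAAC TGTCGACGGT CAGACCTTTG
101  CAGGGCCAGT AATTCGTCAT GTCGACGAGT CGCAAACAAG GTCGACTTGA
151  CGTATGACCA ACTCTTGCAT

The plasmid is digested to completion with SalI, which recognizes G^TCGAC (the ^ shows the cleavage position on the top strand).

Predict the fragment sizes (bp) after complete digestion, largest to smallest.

111, 39, 20 bp

SalI sites (GTCGAC) start at positions 82, 121, 141.
SalI cuts after the first base of each site, so after positions 82, 121, 141.
Circular molecule, 3 cuts → 3 fragments:
  83–121 → 39 bp
  122–141 → 20 bp
  142–170 then 1–82 → 29 + 82 = 111 bp
Sorted largest to smallest: 111, 39, 20 bp.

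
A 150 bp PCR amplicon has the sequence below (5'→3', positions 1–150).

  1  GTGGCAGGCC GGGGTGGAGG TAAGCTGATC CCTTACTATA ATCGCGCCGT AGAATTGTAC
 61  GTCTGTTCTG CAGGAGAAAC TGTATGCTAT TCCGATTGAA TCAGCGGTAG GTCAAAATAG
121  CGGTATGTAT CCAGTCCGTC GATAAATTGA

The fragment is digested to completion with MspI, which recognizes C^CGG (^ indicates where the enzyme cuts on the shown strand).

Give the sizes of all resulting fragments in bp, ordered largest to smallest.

141, 9 bp

The MspI site (CCGG) starts at position 9.
MspI cuts after the first base of each site, so after position 9.
Linear molecule, 1 cut → 2 fragments:
  1–9 → 9 bp
  10–150 → 141 bp
Sorted largest to smallest: 141, 9 bp.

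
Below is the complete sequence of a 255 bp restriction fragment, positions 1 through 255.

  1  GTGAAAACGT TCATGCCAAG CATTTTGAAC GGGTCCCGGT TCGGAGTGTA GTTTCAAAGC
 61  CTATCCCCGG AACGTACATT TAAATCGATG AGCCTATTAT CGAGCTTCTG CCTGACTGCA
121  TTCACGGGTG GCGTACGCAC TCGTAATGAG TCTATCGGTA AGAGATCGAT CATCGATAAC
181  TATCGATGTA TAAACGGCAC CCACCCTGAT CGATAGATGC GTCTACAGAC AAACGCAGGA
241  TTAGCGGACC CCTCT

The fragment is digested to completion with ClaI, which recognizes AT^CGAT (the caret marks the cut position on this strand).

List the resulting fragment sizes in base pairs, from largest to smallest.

85, 81, 45, 27, 10, 7 bp

ClaI sites (ATCGAT) start at positions 84, 165, 172, 182, 209.
ClaI cuts after base 2 of each site, so after positions 85, 166, 173, 183, 210.
Linear molecule, 5 cuts → 6 fragments:
  1–85 → 85 bp
  86–166 → 81 bp
  167–173 → 7 bp
  174–183 → 10 bp
  184–210 → 27 bp
  211–255 → 45 bp
Sorted largest to smallest: 85, 81, 45, 27, 10, 7 bp.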